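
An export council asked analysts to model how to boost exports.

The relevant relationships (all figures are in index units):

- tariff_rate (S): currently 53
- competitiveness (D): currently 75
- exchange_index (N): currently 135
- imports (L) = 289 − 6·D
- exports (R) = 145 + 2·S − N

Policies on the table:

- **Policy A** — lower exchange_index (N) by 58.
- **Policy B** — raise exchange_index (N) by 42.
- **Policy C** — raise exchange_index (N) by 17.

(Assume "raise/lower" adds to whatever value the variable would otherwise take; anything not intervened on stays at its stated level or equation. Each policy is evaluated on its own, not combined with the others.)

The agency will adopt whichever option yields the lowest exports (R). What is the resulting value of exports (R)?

Policy A (N − 58):
  S = 53
  N = 135 − 58 = 77
  R = 145 + 2·53 − 77 = 174
Policy B (N + 42):
  S = 53
  N = 135 + 42 = 177
  R = 145 + 2·53 − 177 = 74
Policy C (N + 17):
  S = 53
  N = 135 + 17 = 152
  R = 145 + 2·53 − 152 = 99
Comparing — Policy A: R=174, Policy B: R=74, Policy C: R=99. Lowest is 74 (Policy B).

74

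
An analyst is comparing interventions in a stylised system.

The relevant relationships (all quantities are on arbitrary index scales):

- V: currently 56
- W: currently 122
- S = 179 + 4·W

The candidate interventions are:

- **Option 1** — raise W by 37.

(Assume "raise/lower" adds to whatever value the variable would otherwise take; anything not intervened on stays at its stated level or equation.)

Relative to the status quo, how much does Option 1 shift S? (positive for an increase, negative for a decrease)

Baseline:
  W = 122
  S = 179 + 4·122 = 667
Option 1 (W + 37):
  W = 122 + 37 = 159
  S = 179 + 4·159 = 815
Change in S: 815 − 667 = 148

148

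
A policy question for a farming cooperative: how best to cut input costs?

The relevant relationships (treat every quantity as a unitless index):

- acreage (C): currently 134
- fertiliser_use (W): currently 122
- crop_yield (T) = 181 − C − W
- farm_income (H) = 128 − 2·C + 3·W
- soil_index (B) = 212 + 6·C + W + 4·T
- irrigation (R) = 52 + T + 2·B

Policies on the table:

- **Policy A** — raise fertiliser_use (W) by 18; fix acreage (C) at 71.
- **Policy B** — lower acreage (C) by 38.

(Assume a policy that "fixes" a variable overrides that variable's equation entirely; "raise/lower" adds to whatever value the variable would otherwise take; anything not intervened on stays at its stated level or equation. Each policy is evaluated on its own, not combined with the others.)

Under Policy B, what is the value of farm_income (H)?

Policy B (C − 38):
  C = 134 − 38 = 96
  W = 122
  H = 128 − 2·96 + 3·122 = 302

302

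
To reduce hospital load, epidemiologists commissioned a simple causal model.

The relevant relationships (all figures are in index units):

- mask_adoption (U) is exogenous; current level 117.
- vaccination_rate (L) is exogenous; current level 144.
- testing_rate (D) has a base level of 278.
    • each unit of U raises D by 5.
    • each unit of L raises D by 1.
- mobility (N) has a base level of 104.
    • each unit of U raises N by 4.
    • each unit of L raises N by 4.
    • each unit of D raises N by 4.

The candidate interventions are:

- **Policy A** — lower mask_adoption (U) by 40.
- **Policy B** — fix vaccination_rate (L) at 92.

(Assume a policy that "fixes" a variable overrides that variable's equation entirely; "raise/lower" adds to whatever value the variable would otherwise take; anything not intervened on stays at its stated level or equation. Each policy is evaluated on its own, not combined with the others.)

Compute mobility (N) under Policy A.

4216

Policy A (U − 40):
  U = 117 − 40 = 77
  L = 144
  D = 278 + 5·77 + 144 = 807
  N = 104 + 4·77 + 4·144 + 4·807 = 4216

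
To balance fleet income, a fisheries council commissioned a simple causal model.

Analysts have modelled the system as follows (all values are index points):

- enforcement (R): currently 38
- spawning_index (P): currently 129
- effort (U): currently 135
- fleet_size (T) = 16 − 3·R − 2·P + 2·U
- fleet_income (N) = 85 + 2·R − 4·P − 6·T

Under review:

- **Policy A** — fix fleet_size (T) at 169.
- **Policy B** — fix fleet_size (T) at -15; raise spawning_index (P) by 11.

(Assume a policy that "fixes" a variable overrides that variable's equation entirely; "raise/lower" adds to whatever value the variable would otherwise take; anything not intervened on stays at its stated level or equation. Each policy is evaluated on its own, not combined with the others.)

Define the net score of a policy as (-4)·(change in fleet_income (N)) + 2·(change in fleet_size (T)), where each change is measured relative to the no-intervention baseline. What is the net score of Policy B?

2022

Baseline:
  R = 38
  P = 129
  U = 135
  T = 16 − 3·38 − 2·129 + 2·135 = -86
  N = 85 + 2·38 − 4·129 − 6·(-86) = 161
Policy B (T := -15, P + 11):
  R = 38
  P = 129 + 11 = 140
  U = 135
  T = -15
  N = 85 + 2·38 − 4·140 − 6·(-15) = -309
ΔN = -309 − 161 = -470; ΔT = -15 − (-86) = 71
Score = (-4)·(-470) + 2·71 = 2022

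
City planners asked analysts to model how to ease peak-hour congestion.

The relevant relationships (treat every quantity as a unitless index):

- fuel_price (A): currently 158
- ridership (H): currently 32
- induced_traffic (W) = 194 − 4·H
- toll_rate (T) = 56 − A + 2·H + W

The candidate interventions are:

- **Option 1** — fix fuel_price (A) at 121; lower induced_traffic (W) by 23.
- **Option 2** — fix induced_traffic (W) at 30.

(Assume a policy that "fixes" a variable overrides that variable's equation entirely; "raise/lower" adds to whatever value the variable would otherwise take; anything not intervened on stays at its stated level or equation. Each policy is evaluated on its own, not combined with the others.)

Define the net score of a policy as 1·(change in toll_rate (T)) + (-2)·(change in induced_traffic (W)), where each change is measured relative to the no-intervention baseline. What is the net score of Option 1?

60

Baseline:
  A = 158
  H = 32
  W = 194 − 4·32 = 66
  T = 56 − 158 + 2·32 + 66 = 28
Option 1 (A := 121, W − 23):
  A = 121
  H = 32
  W = 194 − 4·32 (−23 from intervention) = 43
  T = 56 − 121 + 2·32 + 43 = 42
ΔT = 42 − 28 = 14; ΔW = 43 − 66 = -23
Score = 1·14 + (-2)·(-23) = 60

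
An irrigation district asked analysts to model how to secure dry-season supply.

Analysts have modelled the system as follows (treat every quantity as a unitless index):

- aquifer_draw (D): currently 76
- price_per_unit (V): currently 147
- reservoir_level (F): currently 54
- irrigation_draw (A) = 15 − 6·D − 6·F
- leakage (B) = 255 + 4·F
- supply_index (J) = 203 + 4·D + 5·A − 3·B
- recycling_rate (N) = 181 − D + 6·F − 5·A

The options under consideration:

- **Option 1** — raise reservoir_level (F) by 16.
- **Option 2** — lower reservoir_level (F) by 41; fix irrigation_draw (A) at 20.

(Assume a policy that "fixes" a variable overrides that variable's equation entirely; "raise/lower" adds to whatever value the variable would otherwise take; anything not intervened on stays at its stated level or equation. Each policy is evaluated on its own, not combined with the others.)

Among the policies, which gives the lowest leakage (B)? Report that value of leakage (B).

Option 1 (F + 16):
  F = 54 + 16 = 70
  B = 255 + 4·70 = 535
Option 2 (F − 41, A := 20):
  F = 54 − 41 = 13
  B = 255 + 4·13 = 307
Comparing — Option 1: B=535, Option 2: B=307. Lowest is 307 (Option 2).

307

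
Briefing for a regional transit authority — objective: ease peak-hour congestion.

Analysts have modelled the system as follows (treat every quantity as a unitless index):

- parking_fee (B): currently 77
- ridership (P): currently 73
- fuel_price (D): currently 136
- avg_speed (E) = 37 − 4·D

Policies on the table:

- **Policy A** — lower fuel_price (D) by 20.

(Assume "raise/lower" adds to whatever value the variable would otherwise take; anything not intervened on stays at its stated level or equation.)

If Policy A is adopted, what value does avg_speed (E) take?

Policy A (D − 20):
  D = 136 − 20 = 116
  E = 37 − 4·116 = -427

-427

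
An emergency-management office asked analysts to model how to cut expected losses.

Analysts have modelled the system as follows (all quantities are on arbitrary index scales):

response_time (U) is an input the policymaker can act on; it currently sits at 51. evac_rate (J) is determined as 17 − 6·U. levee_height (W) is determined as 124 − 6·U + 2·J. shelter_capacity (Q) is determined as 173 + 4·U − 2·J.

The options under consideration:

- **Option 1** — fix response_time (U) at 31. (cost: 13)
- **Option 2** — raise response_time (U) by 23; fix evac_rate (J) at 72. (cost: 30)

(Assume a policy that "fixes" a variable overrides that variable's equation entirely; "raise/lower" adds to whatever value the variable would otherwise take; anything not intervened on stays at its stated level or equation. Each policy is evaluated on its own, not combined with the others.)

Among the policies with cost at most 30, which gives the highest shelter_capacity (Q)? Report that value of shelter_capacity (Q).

Option 1 (U := 31):
  U = 31
  J = 17 − 6·31 = -169
  Q = 173 + 4·31 − 2·(-169) = 635
Option 2 (U + 23, J := 72):
  U = 51 + 23 = 74
  J = 72
  Q = 173 + 4·74 − 2·72 = 325
Comparing — Option 1: Q=635, Option 2: Q=325. Highest is 635 (Option 1).

635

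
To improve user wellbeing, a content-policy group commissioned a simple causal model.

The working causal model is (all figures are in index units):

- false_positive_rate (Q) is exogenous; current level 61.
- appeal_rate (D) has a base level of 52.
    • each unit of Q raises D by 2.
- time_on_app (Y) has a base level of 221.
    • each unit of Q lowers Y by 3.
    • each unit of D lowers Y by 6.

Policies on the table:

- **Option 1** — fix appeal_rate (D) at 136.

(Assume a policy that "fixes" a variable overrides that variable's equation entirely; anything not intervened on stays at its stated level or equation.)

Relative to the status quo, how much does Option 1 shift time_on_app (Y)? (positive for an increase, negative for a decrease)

228

Baseline:
  Q = 61
  D = 52 + 2·61 = 174
  Y = 221 − 3·61 − 6·174 = -1006
Option 1 (D := 136):
  Q = 61
  D = 136
  Y = 221 − 3·61 − 6·136 = -778
Change in Y: -778 − (-1006) = 228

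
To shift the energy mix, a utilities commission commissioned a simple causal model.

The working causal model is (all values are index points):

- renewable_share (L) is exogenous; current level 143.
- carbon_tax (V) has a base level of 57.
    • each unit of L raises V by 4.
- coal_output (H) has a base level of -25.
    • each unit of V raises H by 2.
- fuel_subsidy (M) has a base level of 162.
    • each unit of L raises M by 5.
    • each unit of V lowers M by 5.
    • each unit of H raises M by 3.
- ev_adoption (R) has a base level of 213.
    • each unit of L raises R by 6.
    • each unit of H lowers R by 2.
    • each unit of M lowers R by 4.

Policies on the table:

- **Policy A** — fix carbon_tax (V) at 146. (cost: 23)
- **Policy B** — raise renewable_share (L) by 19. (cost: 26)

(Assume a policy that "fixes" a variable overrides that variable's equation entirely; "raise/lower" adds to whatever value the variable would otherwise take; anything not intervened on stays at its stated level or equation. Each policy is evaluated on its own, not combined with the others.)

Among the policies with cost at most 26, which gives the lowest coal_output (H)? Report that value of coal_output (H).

Policy A (V := 146):
  L = 143
  V = 146
  H = -25 + 2·146 = 267
Policy B (L + 19):
  L = 143 + 19 = 162
  V = 57 + 4·162 = 705
  H = -25 + 2·705 = 1385
Comparing — Policy A: H=267, Policy B: H=1385. Lowest is 267 (Policy A).

267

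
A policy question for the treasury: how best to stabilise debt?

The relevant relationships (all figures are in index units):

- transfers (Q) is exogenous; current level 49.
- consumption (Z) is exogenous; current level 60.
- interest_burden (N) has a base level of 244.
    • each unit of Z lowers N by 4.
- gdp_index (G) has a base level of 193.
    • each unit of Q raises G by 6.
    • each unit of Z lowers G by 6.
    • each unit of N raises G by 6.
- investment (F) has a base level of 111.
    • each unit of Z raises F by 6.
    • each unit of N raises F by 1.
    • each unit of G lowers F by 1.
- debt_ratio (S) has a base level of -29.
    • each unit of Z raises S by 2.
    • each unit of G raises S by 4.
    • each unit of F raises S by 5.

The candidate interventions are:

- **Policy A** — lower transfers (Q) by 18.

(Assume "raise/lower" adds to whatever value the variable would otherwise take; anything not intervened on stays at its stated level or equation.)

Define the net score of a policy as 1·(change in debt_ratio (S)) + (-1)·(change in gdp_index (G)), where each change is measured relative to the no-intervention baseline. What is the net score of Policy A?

Baseline:
  Q = 49
  Z = 60
  N = 244 − 4·60 = 4
  G = 193 + 6·49 − 6·60 + 6·4 = 151
  F = 111 + 6·60 + 4 − 151 = 324
  S = -29 + 2·60 + 4·151 + 5·324 = 2315
Policy A (Q − 18):
  Q = 49 − 18 = 31
  Z = 60
  N = 244 − 4·60 = 4
  G = 193 + 6·31 − 6·60 + 6·4 = 43
  F = 111 + 6·60 + 4 − 43 = 432
  S = -29 + 2·60 + 4·43 + 5·432 = 2423
ΔS = 2423 − 2315 = 108; ΔG = 43 − 151 = -108
Score = 1·108 + (-1)·(-108) = 216

216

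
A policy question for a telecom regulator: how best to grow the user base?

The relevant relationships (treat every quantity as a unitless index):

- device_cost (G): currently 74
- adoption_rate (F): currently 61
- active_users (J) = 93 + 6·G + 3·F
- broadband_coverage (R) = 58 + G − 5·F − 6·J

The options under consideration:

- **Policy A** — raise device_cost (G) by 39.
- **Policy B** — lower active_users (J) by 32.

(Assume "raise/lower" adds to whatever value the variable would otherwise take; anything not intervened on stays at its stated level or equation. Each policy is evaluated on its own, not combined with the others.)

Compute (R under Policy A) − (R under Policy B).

-1557

Policy A (G + 39):
  G = 74 + 39 = 113
  F = 61
  J = 93 + 6·113 + 3·61 = 954
  R = 58 + 113 − 5·61 − 6·954 = -5858
Policy B (J − 32):
  G = 74
  F = 61
  J = 93 + 6·74 + 3·61 (−32 from intervention) = 688
  R = 58 + 74 − 5·61 − 6·688 = -4301
R: -5858 − (-4301) = -1557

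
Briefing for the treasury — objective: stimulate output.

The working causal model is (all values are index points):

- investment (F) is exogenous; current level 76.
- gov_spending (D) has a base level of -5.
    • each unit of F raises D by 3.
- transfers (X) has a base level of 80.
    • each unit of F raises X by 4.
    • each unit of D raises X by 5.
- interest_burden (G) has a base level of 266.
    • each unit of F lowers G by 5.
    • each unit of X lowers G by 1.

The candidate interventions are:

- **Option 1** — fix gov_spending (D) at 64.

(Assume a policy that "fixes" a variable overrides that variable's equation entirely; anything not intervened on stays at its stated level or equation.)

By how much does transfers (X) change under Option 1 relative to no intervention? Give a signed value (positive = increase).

-795

Baseline:
  F = 76
  D = -5 + 3·76 = 223
  X = 80 + 4·76 + 5·223 = 1499
Option 1 (D := 64):
  F = 76
  D = 64
  X = 80 + 4·76 + 5·64 = 704
Change in X: 704 − 1499 = -795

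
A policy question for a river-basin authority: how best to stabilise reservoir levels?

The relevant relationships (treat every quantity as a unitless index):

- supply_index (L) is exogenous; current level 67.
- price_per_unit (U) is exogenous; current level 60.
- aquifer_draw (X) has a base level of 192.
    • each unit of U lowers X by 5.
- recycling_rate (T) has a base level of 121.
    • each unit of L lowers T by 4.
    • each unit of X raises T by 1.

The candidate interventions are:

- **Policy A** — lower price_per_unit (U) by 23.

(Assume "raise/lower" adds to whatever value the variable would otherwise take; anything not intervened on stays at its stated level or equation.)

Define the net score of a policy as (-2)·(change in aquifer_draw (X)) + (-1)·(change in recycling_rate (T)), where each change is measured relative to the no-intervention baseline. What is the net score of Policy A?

-345

Baseline:
  L = 67
  U = 60
  X = 192 − 5·60 = -108
  T = 121 − 4·67 + (-108) = -255
Policy A (U − 23):
  L = 67
  U = 60 − 23 = 37
  X = 192 − 5·37 = 7
  T = 121 − 4·67 + 7 = -140
ΔX = 7 − (-108) = 115; ΔT = -140 − (-255) = 115
Score = (-2)·115 + (-1)·115 = -345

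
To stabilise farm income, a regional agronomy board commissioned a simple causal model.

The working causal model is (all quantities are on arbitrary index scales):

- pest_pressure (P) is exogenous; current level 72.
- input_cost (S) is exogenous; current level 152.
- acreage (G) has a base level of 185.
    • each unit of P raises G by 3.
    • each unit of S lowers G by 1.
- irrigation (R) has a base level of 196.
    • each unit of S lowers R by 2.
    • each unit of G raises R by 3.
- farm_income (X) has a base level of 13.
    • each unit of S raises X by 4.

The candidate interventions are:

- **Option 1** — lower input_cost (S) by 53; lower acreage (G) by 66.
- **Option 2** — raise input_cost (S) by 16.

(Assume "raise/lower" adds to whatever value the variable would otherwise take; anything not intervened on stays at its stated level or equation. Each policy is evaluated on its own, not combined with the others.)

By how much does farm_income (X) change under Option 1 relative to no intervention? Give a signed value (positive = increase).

Baseline:
  S = 152
  X = 13 + 4·152 = 621
Option 1 (S − 53, G − 66):
  S = 152 − 53 = 99
  X = 13 + 4·99 = 409
Change in X: 409 − 621 = -212

-212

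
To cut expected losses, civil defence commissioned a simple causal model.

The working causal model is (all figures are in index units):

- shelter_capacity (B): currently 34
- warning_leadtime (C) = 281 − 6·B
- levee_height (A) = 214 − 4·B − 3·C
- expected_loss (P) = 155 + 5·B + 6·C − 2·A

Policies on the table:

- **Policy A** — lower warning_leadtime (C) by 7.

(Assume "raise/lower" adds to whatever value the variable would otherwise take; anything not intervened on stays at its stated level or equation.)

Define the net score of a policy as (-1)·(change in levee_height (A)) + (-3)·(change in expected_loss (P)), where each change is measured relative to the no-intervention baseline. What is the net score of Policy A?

231

Baseline:
  B = 34
  C = 281 − 6·34 = 77
  A = 214 − 4·34 − 3·77 = -153
  P = 155 + 5·34 + 6·77 − 2·(-153) = 1093
Policy A (C − 7):
  B = 34
  C = 281 − 6·34 (−7 from intervention) = 70
  A = 214 − 4·34 − 3·70 = -132
  P = 155 + 5·34 + 6·70 − 2·(-132) = 1009
ΔA = -132 − (-153) = 21; ΔP = 1009 − 1093 = -84
Score = (-1)·21 + (-3)·(-84) = 231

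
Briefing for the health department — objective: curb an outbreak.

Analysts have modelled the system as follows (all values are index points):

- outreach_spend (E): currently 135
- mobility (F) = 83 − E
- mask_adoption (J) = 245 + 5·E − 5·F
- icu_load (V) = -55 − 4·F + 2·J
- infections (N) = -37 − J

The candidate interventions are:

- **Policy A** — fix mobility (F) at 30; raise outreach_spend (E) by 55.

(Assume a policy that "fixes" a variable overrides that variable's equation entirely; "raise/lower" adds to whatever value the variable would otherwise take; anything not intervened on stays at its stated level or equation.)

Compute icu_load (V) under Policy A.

1915

Policy A (F := 30, E + 55):
  E = 135 + 55 = 190
  F = 30
  J = 245 + 5·190 − 5·30 = 1045
  V = -55 − 4·30 + 2·1045 = 1915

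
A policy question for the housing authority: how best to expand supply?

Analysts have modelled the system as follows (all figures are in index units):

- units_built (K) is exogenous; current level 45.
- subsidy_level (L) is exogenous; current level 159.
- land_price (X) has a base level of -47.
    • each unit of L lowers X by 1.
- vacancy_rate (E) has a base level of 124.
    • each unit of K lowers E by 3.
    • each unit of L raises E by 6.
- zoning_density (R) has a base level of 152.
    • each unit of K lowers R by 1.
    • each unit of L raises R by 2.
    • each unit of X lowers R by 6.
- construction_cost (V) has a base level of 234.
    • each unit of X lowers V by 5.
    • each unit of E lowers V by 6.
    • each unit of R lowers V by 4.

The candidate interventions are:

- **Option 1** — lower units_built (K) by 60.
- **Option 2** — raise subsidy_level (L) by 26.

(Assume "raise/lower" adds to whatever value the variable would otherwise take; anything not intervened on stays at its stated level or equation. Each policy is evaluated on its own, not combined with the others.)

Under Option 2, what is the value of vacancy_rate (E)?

1099

Option 2 (L + 26):
  K = 45
  L = 159 + 26 = 185
  E = 124 − 3·45 + 6·185 = 1099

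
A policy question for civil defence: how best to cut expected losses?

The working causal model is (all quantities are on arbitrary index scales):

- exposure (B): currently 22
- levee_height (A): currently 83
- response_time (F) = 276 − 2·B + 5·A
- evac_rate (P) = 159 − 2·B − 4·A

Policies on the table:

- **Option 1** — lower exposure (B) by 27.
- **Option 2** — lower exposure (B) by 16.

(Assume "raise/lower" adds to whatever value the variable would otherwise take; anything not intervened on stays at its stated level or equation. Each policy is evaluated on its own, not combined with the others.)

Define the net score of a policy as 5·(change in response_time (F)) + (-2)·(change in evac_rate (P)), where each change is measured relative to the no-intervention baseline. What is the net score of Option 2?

96

Baseline:
  B = 22
  A = 83
  F = 276 − 2·22 + 5·83 = 647
  P = 159 − 2·22 − 4·83 = -217
Option 2 (B − 16):
  B = 22 − 16 = 6
  A = 83
  F = 276 − 2·6 + 5·83 = 679
  P = 159 − 2·6 − 4·83 = -185
ΔF = 679 − 647 = 32; ΔP = -185 − (-217) = 32
Score = 5·32 + (-2)·32 = 96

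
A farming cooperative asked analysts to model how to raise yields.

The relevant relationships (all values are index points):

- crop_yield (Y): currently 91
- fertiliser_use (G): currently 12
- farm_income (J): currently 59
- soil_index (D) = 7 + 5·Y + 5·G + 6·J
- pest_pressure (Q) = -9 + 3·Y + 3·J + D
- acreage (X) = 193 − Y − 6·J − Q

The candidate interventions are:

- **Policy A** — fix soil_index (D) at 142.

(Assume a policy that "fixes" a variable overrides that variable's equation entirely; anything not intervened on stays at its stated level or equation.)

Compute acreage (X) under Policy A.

-835

Policy A (D := 142):
  Y = 91
  G = 12
  J = 59
  D = 142
  Q = -9 + 3·91 + 3·59 + 142 = 583
  X = 193 − 91 − 6·59 − 583 = -835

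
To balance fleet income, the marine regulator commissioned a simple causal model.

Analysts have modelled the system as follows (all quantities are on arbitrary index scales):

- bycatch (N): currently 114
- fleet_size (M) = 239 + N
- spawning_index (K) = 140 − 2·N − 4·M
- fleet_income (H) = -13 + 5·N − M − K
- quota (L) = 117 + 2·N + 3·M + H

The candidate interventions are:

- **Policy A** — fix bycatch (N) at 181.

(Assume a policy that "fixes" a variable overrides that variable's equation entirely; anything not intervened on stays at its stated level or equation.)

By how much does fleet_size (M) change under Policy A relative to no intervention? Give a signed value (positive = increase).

67

Baseline:
  N = 114
  M = 239 + 114 = 353
Policy A (N := 181):
  N = 181
  M = 239 + 181 = 420
Change in M: 420 − 353 = 67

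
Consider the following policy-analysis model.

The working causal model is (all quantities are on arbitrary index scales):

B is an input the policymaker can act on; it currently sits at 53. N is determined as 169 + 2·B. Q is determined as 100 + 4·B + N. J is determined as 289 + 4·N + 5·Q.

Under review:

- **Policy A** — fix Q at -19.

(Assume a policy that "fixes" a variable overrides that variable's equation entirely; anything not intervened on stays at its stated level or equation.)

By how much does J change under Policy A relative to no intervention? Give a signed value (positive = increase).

Baseline:
  B = 53
  N = 169 + 2·53 = 275
  Q = 100 + 4·53 + 275 = 587
  J = 289 + 4·275 + 5·587 = 4324
Policy A (Q := -19):
  B = 53
  N = 169 + 2·53 = 275
  Q = -19
  J = 289 + 4·275 + 5·(-19) = 1294
Change in J: 1294 − 4324 = -3030

-3030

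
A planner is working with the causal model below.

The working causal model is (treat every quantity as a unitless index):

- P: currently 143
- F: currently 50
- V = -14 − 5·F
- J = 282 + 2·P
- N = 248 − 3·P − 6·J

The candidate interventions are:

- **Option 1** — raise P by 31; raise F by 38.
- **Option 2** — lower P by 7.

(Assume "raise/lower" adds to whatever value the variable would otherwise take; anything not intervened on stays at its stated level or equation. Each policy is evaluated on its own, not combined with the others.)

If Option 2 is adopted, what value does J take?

Option 2 (P − 7):
  P = 143 − 7 = 136
  J = 282 + 2·136 = 554

554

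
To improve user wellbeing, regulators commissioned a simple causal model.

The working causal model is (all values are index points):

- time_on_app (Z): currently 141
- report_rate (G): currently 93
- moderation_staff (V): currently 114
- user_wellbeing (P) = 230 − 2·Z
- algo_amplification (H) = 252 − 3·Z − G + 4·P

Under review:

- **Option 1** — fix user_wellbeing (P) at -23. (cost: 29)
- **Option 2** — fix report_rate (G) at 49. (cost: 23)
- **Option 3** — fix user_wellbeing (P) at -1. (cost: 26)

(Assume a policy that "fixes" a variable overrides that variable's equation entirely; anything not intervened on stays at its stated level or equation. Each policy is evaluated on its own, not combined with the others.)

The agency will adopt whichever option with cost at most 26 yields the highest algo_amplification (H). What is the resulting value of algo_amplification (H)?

Option 2 (G := 49):
  Z = 141
  G = 49
  P = 230 − 2·141 = -52
  H = 252 − 3·141 − 49 + 4·(-52) = -428
Option 3 (P := -1):
  Z = 141
  G = 93
  P = -1
  H = 252 − 3·141 − 93 + 4·(-1) = -268
Comparing — Option 2: H=-428, Option 3: H=-268. Highest is -268 (Option 3).

-268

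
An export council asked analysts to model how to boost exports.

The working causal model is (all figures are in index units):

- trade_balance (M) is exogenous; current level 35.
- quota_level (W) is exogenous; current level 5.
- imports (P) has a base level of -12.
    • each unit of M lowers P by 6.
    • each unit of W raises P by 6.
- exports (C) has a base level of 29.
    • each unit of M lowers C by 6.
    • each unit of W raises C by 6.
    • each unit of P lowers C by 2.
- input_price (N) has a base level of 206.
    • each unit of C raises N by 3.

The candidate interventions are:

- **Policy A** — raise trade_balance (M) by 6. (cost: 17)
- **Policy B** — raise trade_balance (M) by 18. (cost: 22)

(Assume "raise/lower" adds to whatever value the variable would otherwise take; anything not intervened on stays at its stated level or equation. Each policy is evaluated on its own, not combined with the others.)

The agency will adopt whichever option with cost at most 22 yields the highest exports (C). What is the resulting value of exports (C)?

341

Policy A (M + 6):
  M = 35 + 6 = 41
  W = 5
  P = -12 − 6·41 + 6·5 = -228
  C = 29 − 6·41 + 6·5 − 2·(-228) = 269
Policy B (M + 18):
  M = 35 + 18 = 53
  W = 5
  P = -12 − 6·53 + 6·5 = -300
  C = 29 − 6·53 + 6·5 − 2·(-300) = 341
Comparing — Policy A: C=269, Policy B: C=341. Highest is 341 (Policy B).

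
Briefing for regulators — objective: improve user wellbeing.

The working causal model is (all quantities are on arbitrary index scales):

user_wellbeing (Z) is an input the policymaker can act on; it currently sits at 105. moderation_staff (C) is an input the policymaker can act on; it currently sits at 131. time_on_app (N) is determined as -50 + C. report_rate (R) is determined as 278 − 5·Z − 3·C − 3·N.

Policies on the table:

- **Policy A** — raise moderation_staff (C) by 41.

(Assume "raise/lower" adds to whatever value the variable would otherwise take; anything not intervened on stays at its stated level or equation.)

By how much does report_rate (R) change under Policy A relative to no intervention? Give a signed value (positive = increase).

-246

Baseline:
  Z = 105
  C = 131
  N = -50 + 131 = 81
  R = 278 − 5·105 − 3·131 − 3·81 = -883
Policy A (C + 41):
  Z = 105
  C = 131 + 41 = 172
  N = -50 + 172 = 122
  R = 278 − 5·105 − 3·172 − 3·122 = -1129
Change in R: -1129 − (-883) = -246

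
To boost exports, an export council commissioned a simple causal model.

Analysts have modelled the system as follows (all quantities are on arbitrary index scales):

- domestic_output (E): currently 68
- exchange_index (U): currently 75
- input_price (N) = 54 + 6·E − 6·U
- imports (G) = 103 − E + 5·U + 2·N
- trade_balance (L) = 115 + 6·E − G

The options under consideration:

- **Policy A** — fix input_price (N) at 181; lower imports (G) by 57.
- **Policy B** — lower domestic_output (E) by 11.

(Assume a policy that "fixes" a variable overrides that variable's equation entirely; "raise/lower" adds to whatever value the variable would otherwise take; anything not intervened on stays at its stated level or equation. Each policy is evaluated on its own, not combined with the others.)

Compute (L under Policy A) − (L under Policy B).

-336

Policy A (N := 181, G − 57):
  E = 68
  U = 75
  N = 181
  G = 103 − 68 + 5·75 + 2·181 (−57 from intervention) = 715
  L = 115 + 6·68 − 715 = -192
Policy B (E − 11):
  E = 68 − 11 = 57
  U = 75
  N = 54 + 6·57 − 6·75 = -54
  G = 103 − 57 + 5·75 + 2·(-54) = 313
  L = 115 + 6·57 − 313 = 144
L: -192 − 144 = -336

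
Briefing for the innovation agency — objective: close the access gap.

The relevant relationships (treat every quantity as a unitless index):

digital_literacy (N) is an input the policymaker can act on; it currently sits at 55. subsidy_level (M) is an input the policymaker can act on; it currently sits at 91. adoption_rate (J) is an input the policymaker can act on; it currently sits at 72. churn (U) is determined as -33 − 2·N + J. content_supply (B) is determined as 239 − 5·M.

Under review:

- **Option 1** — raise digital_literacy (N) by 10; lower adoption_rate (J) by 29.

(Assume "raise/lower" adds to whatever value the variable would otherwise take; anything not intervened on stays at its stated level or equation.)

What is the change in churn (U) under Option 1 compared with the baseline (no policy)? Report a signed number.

-49

Baseline:
  N = 55
  J = 72
  U = -33 − 2·55 + 72 = -71
Option 1 (N + 10, J − 29):
  N = 55 + 10 = 65
  J = 72 − 29 = 43
  U = -33 − 2·65 + 43 = -120
Change in U: -120 − (-71) = -49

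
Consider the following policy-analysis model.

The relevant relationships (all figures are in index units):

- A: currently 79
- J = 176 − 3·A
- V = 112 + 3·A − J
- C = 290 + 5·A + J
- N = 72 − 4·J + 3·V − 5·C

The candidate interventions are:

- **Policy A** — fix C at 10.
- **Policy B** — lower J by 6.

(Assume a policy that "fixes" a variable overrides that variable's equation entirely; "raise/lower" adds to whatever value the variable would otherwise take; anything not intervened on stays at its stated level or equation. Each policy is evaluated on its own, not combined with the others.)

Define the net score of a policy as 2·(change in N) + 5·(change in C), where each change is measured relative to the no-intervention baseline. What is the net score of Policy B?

Baseline:
  A = 79
  J = 176 − 3·79 = -61
  V = 112 + 3·79 − (-61) = 410
  C = 290 + 5·79 + (-61) = 624
  N = 72 − 4·(-61) + 3·410 − 5·624 = -1574
Policy B (J − 6):
  A = 79
  J = 176 − 3·79 (−6 from intervention) = -67
  V = 112 + 3·79 − (-67) = 416
  C = 290 + 5·79 + (-67) = 618
  N = 72 − 4·(-67) + 3·416 − 5·618 = -1502
ΔN = -1502 − (-1574) = 72; ΔC = 618 − 624 = -6
Score = 2·72 + 5·(-6) = 114

114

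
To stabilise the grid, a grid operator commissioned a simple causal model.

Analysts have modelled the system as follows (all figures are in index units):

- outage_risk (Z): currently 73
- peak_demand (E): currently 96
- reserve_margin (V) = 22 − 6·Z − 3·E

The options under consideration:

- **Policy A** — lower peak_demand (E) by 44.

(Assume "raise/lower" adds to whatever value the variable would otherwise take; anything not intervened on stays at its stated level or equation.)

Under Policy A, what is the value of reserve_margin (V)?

-572

Policy A (E − 44):
  Z = 73
  E = 96 − 44 = 52
  V = 22 − 6·73 − 3·52 = -572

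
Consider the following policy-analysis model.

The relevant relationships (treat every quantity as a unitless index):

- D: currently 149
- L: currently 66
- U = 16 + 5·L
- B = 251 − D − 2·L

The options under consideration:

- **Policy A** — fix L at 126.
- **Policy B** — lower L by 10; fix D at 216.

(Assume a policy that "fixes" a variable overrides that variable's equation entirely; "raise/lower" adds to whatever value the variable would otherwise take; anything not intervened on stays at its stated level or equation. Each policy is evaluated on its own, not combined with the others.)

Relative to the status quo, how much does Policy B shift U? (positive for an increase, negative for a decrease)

-50

Baseline:
  L = 66
  U = 16 + 5·66 = 346
Policy B (L − 10, D := 216):
  L = 66 − 10 = 56
  U = 16 + 5·56 = 296
Change in U: 296 − 346 = -50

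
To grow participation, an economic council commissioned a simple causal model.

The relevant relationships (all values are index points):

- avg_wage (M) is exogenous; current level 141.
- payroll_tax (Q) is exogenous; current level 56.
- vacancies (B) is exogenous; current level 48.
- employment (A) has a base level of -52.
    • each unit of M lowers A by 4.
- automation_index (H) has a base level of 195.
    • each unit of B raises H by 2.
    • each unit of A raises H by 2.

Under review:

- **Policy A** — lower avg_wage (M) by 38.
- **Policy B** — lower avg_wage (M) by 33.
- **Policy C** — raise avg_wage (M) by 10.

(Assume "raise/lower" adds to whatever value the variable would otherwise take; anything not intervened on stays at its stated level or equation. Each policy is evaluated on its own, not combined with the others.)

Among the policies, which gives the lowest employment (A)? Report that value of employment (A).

Policy A (M − 38):
  M = 141 − 38 = 103
  A = -52 − 4·103 = -464
Policy B (M − 33):
  M = 141 − 33 = 108
  A = -52 − 4·108 = -484
Policy C (M + 10):
  M = 141 + 10 = 151
  A = -52 − 4·151 = -656
Comparing — Policy A: A=-464, Policy B: A=-484, Policy C: A=-656. Lowest is -656 (Policy C).

-656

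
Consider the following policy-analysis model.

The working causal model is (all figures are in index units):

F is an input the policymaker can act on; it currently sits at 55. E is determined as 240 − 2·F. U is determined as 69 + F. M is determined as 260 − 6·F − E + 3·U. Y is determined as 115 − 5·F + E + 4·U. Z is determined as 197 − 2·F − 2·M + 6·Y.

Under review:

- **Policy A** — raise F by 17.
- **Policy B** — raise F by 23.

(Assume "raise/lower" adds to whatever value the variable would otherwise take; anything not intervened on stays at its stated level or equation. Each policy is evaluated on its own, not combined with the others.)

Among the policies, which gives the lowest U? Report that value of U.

141

Policy A (F + 17):
  F = 55 + 17 = 72
  U = 69 + 72 = 141
Policy B (F + 23):
  F = 55 + 23 = 78
  U = 69 + 78 = 147
Comparing — Policy A: U=141, Policy B: U=147. Lowest is 141 (Policy A).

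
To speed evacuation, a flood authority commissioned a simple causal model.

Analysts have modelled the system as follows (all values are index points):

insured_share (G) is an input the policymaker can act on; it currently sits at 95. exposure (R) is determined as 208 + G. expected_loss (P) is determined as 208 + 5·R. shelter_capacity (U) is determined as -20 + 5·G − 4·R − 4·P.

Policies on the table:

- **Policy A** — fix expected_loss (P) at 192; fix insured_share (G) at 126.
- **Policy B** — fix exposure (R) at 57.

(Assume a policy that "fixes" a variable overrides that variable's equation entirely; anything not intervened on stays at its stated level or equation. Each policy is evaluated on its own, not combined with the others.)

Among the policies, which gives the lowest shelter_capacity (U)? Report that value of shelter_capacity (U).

Policy A (P := 192, G := 126):
  G = 126
  R = 208 + 126 = 334
  P = 192
  U = -20 + 5·126 − 4·334 − 4·192 = -1494
Policy B (R := 57):
  G = 95
  R = 57
  P = 208 + 5·57 = 493
  U = -20 + 5·95 − 4·57 − 4·493 = -1745
Comparing — Policy A: U=-1494, Policy B: U=-1745. Lowest is -1745 (Policy B).

-1745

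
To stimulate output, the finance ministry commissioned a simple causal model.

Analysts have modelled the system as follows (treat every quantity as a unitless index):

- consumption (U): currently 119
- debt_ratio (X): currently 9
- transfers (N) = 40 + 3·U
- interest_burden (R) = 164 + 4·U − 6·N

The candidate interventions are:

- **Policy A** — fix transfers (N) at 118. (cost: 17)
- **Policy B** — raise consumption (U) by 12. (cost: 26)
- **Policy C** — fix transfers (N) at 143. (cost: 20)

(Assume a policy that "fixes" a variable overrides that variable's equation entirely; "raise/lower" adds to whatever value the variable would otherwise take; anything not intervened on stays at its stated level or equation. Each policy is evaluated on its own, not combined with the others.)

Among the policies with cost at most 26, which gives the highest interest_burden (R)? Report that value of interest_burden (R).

Policy A (N := 118):
  U = 119
  N = 118
  R = 164 + 4·119 − 6·118 = -68
Policy B (U + 12):
  U = 119 + 12 = 131
  N = 40 + 3·131 = 433
  R = 164 + 4·131 − 6·433 = -1910
Policy C (N := 143):
  U = 119
  N = 143
  R = 164 + 4·119 − 6·143 = -218
Comparing — Policy A: R=-68, Policy B: R=-1910, Policy C: R=-218. Highest is -68 (Policy A).

-68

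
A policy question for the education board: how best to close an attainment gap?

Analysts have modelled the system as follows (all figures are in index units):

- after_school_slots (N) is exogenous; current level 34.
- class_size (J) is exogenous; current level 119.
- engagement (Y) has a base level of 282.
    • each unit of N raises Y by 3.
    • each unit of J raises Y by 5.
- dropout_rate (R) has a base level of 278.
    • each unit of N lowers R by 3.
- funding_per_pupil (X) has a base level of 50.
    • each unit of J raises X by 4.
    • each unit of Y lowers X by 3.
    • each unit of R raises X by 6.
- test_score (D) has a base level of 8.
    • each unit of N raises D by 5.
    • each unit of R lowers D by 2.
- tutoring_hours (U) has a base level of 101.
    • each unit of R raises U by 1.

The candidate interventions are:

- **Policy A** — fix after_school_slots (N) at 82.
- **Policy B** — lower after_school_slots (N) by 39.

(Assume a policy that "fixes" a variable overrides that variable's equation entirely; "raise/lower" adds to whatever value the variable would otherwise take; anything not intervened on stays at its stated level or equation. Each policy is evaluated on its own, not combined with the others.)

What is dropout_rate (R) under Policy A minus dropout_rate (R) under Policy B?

-261

Policy A (N := 82):
  N = 82
  R = 278 − 3·82 = 32
Policy B (N − 39):
  N = 34 − 39 = -5
  R = 278 − 3·(-5) = 293
R: 32 − 293 = -261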